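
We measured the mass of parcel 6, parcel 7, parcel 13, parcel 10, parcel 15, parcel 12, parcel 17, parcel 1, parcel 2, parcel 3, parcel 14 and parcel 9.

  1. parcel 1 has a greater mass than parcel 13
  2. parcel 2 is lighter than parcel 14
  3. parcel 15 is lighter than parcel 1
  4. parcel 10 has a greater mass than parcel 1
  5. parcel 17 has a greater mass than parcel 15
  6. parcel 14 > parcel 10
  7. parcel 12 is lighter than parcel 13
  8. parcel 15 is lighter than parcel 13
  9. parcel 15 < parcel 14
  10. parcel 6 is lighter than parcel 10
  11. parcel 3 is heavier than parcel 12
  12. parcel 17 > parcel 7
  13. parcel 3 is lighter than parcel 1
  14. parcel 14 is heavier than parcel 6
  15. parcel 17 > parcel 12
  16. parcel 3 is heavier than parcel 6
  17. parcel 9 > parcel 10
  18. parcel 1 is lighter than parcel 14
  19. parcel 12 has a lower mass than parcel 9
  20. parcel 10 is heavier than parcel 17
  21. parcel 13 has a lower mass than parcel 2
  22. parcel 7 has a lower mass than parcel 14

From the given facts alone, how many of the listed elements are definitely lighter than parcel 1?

From parcel 1 the given relations immediately reach parcel 15, parcel 3, parcel 13.
From those, parcel 6, parcel 12 — 5 in total.
Nothing else is reachable below parcel 1; 5 in all.

5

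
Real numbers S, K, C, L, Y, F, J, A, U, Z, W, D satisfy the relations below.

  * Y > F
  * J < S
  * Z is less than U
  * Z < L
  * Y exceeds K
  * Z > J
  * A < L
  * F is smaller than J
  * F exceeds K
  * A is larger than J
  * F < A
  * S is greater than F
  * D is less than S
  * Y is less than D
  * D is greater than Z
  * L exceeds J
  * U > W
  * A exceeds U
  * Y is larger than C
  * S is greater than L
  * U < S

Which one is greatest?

Chaining downward from S: directly below it, F, J, U, D, L; then K, Y, W, Z, A; then C.
That covers every other element, and nothing is given above S, so S is the greatest.

S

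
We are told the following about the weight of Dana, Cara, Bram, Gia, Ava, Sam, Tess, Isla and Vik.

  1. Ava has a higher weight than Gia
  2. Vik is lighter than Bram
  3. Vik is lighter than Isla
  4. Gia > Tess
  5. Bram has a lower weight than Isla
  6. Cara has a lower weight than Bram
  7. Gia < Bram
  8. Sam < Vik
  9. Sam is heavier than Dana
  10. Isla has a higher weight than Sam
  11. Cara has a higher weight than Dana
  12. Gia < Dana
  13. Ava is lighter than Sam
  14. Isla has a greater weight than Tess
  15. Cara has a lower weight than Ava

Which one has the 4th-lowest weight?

Piecing the relations together gives one ordering: Tess < Gia < Dana < Cara < Ava < Sam < Vik < Bram < Isla.
Counting 4 from the smallest end gives Cara.

Cara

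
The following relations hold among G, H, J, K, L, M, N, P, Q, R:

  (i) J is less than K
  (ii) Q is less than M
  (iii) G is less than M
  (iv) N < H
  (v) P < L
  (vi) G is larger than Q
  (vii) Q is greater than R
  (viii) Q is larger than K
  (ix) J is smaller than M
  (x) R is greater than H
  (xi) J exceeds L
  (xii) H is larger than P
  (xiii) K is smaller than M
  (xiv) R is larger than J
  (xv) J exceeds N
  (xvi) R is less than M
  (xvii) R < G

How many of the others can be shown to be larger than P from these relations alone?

8

Directly above P: H, L.
One step further: J, R (4 so far).
One step further: K, Q, G, M (8 so far).
Nothing else is reachable above P; 8 in all.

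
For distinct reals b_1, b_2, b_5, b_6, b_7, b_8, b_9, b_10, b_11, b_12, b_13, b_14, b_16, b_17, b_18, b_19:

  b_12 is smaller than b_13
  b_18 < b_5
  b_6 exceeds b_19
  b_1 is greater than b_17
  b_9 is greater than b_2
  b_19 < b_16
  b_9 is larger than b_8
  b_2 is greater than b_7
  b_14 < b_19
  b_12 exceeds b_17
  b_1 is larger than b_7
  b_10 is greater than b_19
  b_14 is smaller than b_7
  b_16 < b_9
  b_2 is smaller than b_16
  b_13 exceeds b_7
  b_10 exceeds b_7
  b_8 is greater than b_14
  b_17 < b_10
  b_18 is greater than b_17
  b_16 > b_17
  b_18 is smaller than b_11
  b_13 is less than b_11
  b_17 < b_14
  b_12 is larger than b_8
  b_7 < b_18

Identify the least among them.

b_17

b_14 is not least since b_17 < b_14; b_8 is not least since b_14 < b_8; b_12 is not least since b_17 < b_12; b_7 is not least since b_14 < b_7; b_19 is not least since b_14 < b_19; b_13 is not least since b_7 < b_13; b_10 is not least since b_19 < b_10; b_6 is not least since b_19 < b_6; b_2 is not least since b_7 < b_2; b_18 is not least since b_17 < b_18; b_16 is not least since b_2 < b_16; b_11 is not least since b_13 < b_11; b_9 is not least since b_2 < b_9; b_1 is not least since b_17 < b_1; b_5 is not least since b_18 < b_5.
Only b_17 has nothing below it, so b_17 is the least.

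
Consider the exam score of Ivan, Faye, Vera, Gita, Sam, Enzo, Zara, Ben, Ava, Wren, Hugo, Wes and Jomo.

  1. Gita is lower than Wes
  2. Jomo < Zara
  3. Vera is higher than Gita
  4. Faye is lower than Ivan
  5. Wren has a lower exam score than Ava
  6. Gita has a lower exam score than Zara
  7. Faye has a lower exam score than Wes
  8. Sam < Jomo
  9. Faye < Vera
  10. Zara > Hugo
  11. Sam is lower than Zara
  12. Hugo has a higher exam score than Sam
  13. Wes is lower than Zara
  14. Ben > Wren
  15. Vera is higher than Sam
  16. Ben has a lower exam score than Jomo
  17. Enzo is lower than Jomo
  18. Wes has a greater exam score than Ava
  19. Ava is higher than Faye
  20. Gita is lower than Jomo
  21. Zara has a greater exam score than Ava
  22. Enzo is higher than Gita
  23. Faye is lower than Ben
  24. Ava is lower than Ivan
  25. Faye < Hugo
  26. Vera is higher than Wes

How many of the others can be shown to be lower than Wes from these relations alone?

From Wes the given relations immediately reach Gita, Faye, Ava.
From those, Wren — 4 in total.
Nothing else is reachable below Wes; 4 in all.

4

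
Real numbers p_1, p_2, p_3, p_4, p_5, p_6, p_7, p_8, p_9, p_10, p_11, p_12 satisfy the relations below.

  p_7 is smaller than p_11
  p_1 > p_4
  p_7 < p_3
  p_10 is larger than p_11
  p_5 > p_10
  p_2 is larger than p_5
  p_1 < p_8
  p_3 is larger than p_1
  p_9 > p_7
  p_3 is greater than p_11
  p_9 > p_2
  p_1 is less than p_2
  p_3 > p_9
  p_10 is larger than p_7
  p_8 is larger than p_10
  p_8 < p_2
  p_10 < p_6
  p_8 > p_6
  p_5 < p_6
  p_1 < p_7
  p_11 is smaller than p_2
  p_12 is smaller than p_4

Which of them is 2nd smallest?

p_4

Chaining the given pairs: p_12 < p_4 < p_1 < p_7 < p_11 < p_10 < p_5 < p_6 < p_8 < p_2 < p_9 < p_3.
Counting 2 from the smallest end gives p_4.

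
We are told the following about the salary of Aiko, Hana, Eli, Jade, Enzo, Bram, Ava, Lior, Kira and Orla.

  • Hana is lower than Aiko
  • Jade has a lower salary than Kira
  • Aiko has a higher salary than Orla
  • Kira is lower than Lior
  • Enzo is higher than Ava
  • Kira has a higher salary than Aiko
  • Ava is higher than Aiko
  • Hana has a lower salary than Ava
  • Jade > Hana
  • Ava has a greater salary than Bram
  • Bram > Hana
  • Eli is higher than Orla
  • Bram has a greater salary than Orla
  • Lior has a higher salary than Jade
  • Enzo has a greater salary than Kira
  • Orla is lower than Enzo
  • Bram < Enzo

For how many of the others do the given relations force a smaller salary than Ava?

The elements the relations force below Ava are Hana, Orla, Aiko, Bram — no chain reaches any other.
That is 4.

4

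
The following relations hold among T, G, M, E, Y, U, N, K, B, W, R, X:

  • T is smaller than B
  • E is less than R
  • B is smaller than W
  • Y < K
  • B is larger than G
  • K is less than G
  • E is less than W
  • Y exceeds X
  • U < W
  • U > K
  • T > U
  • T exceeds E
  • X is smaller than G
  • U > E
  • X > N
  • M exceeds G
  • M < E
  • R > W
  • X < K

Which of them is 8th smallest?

The consecutive relations fix a unique order: N < X < Y < K < G < M < E < U < T < B < W < R.
The 8th smallest is U.

U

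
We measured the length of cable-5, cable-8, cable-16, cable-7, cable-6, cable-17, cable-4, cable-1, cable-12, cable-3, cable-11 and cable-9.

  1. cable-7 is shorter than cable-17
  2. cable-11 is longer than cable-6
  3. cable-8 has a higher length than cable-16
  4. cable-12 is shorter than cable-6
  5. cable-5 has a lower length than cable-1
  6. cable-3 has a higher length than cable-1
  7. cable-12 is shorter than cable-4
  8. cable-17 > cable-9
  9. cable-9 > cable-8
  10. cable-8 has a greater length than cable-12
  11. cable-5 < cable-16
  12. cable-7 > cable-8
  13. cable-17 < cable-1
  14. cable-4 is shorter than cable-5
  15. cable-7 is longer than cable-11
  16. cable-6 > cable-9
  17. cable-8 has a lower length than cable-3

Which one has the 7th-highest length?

cable-9

Chaining the given pairs: cable-12 < cable-4 < cable-5 < cable-16 < cable-8 < cable-9 < cable-6 < cable-11 < cable-7 < cable-17 < cable-1 < cable-3.
Counting 7 from the largest end gives cable-9.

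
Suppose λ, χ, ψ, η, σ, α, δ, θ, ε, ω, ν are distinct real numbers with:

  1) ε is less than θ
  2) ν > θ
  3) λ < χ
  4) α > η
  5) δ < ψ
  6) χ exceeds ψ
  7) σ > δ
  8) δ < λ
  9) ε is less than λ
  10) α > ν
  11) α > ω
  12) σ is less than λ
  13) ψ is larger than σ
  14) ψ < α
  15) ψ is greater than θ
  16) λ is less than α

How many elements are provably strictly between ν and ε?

Chaining upward from ε reaches: λ, θ, ψ, χ, α.
Chaining downward from ν reaches: θ.
Strictly between ε and ν are those in both lists: θ — 1 element.

1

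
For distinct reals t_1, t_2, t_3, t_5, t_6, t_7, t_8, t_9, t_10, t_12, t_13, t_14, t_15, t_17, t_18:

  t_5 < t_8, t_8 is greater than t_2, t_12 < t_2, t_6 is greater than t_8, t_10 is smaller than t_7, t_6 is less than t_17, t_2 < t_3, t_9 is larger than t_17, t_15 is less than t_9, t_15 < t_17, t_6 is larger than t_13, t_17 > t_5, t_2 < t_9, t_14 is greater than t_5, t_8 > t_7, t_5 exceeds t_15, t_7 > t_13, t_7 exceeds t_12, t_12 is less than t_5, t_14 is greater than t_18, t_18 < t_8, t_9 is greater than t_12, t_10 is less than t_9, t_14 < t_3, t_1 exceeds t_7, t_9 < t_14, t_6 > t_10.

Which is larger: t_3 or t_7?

t_3

Following the relations from t_7: t_7 < t_8 < t_6 < t_17 < t_9 < t_14 < t_3.
So t_7 < t_3; t_3 is the larger of the two.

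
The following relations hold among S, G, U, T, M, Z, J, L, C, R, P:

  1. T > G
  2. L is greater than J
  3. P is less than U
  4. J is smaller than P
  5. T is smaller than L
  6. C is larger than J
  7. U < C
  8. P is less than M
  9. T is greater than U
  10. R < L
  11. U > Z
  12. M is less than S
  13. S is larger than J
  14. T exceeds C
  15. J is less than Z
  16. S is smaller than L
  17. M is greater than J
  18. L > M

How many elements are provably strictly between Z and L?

3

Chaining upward from Z reaches: U, C, T.
Chaining downward from L reaches: G, J, P, U, M, C, R, T, S.
Strictly between Z and L are those in both lists: U, C, T — 3 elements.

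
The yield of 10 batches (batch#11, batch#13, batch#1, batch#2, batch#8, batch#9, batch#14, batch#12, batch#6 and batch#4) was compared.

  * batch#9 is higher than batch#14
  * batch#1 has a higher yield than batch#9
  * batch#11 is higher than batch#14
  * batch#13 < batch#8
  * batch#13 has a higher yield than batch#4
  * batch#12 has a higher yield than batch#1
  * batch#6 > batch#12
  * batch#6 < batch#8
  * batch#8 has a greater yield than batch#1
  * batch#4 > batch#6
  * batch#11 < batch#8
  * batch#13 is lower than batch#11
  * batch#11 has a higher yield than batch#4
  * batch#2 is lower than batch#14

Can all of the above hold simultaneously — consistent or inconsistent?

The single ordering batch#2 < batch#14 < batch#9 < batch#1 < batch#12 < batch#6 < batch#4 < batch#13 < batch#11 < batch#8 satisfies every listed relation, so no contradiction arises.

consistent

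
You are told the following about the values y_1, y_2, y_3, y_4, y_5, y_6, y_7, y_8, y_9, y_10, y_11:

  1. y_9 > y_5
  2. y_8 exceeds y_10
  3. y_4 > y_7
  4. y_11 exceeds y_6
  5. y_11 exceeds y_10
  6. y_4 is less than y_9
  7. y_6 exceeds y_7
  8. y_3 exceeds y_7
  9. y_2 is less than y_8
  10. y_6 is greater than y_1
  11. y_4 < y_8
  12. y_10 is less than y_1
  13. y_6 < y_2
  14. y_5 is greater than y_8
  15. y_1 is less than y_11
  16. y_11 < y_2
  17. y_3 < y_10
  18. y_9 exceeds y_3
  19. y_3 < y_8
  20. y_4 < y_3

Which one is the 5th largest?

y_11

The consecutive relations fix a unique order: y_7 < y_4 < y_3 < y_10 < y_1 < y_6 < y_11 < y_2 < y_8 < y_5 < y_9.
Counting 5 from the largest end gives y_11.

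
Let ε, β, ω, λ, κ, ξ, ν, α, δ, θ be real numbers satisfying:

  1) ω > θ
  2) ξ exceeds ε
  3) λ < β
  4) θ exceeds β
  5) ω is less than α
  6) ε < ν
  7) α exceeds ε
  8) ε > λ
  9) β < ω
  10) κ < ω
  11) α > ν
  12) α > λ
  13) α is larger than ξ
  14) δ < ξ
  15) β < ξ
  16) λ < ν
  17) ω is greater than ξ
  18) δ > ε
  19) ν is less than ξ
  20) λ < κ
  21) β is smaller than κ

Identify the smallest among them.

Chaining upward from λ: directly above it, ε, β, ν, κ, α; then δ, θ, ξ, ω.
That covers every other element, and nothing is given below λ, so λ is the smallest.

λ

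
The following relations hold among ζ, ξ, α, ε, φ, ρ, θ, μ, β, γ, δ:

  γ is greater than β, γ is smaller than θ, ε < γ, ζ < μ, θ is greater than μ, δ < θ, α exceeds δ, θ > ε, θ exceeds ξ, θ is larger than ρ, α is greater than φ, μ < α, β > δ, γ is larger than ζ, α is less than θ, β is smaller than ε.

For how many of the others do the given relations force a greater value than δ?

5

Directly above δ: β, α, θ.
One step further: ε, γ (5 so far).
Nothing else is reachable above δ; 5 in all.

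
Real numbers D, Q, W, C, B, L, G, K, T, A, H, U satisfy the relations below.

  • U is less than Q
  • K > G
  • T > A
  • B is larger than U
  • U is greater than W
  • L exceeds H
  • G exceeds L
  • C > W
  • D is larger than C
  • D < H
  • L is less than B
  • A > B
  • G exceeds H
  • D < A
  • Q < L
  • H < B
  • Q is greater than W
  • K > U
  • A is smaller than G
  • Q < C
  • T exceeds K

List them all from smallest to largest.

Nothing is placed below W, so it is least; from there W < U; U < Q; Q < C; C < D; D < H; H < L; L < B; B < A; A < G; G < K; K < T, each given directly.

W < U < Q < C < D < H < L < B < A < G < K < T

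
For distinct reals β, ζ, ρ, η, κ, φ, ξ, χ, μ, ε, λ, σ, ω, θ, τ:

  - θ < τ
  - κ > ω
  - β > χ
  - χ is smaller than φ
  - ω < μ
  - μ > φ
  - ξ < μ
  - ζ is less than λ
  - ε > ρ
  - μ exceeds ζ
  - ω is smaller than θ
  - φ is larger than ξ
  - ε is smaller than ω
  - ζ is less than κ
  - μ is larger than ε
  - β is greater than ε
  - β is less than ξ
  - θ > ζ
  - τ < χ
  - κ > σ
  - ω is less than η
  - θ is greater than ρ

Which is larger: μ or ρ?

μ

Chaining the given relations: ρ < ε < ω < θ < τ < χ < β < ξ < φ < μ.
So ρ < μ; μ is the larger of the two.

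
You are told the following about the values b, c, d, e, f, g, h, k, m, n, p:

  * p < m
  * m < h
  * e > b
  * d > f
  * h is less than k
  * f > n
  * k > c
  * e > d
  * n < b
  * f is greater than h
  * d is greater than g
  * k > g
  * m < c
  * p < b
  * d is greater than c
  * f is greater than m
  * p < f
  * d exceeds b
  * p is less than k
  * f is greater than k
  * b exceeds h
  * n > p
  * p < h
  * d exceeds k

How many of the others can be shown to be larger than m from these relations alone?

7

Directly above m: h, c, f.
One step further: b, k, d (6 so far).
One step further: e (7 so far).
Nothing else is reachable above m; 7 in all.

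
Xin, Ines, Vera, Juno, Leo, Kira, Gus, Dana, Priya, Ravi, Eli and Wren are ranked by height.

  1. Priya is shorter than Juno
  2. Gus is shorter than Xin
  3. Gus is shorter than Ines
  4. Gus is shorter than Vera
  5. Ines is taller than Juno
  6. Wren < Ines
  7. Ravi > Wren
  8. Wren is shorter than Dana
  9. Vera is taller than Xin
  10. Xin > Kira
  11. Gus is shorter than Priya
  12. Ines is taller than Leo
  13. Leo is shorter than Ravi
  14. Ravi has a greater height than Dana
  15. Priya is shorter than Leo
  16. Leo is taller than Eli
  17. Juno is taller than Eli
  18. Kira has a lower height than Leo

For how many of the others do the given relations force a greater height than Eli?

4

Directly above Eli: Juno, Leo.
One step further: Ines, Ravi (4 so far).
No other element is forced above Eli by the given relations, so the count is 4.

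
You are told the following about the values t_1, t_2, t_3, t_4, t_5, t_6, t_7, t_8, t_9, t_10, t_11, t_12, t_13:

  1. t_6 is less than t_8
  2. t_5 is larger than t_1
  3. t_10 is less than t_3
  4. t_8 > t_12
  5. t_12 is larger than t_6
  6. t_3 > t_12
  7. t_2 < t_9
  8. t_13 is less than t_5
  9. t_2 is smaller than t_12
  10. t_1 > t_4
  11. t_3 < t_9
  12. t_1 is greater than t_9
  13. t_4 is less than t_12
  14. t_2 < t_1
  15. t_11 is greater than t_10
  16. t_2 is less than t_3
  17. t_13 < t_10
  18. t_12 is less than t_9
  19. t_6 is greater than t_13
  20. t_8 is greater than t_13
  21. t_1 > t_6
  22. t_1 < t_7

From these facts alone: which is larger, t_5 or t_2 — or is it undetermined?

Chaining the given relations: t_2 < t_12 < t_3 < t_9 < t_1 < t_5.
So t_5 is larger.

t_5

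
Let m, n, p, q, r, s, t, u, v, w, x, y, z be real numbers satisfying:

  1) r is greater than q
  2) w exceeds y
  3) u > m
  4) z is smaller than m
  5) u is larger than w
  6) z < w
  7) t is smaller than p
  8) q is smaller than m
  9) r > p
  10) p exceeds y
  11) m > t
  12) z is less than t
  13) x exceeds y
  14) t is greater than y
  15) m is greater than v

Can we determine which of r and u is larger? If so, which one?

undetermined

Following every chain through r: below r we get q, z, y, t, p.
u is not reached, and no chain runs the other way from u to r.
So the given relations leave the order of r and u undetermined.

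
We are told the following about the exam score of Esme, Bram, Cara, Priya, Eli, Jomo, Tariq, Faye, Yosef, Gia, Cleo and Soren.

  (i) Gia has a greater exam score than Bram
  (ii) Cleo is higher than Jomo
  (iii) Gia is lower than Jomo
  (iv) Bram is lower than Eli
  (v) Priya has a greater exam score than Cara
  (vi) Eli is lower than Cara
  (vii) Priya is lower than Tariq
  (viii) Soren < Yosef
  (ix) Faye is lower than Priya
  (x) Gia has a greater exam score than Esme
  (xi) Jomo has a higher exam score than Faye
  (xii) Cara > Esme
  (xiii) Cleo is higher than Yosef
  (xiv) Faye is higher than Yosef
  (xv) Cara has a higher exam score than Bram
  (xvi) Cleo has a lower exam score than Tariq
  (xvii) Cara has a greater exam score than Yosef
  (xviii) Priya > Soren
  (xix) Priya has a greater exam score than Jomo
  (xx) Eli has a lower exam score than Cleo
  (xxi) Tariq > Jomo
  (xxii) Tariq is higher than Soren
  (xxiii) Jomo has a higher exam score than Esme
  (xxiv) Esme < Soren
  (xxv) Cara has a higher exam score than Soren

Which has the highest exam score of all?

Tariq

Chaining downward from Tariq: directly below it, Soren, Jomo, Cleo, Priya; then Esme, Eli, Yosef, Cara, Gia, Faye; then Bram.
That covers every other element, and nothing is given above Tariq, so Tariq is the highest exam score.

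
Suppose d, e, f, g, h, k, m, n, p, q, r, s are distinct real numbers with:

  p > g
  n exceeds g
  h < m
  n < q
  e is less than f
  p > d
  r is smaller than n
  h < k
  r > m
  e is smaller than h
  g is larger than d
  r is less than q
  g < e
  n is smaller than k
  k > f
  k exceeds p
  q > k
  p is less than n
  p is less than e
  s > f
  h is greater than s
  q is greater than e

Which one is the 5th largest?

m

Chaining the given pairs: d < g < p < e < f < s < h < m < r < n < k < q.
Counting 5 from the largest end gives m.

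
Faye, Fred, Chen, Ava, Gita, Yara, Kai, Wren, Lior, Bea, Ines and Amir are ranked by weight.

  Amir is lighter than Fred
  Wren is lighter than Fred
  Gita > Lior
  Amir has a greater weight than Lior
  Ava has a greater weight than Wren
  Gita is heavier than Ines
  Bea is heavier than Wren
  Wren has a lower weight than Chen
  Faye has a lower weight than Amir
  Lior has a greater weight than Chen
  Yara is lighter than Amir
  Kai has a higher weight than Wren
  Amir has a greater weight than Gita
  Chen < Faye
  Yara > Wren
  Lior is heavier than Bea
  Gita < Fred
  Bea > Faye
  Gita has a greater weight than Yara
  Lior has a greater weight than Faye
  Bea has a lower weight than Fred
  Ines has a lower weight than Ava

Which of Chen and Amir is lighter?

Chen

The relevant relations are Chen < Faye; Faye < Bea; Bea < Lior; Lior < Gita; Gita < Amir.
Together: Chen < Faye < Bea < Lior < Gita < Amir.
So Chen < Amir; Chen is the lighter of the two.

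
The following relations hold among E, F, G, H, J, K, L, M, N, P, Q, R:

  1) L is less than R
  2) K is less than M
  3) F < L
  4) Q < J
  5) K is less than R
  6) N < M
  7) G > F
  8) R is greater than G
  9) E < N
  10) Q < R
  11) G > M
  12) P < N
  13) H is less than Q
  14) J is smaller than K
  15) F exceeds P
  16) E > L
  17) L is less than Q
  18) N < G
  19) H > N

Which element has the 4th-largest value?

K

Chaining the given pairs: P < F < L < E < N < H < Q < J < K < M < G < R.
The 4th largest is K.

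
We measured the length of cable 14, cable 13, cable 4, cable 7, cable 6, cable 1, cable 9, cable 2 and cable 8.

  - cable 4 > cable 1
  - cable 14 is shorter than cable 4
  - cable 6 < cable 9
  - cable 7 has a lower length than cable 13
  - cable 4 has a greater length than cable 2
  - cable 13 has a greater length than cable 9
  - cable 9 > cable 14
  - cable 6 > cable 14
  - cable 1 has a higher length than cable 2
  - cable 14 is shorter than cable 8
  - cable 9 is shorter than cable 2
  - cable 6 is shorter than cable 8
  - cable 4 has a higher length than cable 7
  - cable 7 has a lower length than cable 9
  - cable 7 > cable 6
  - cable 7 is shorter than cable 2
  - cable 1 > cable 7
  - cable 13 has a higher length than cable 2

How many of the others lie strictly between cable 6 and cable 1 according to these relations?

Chaining upward from cable 6 reaches: cable 7, cable 9, cable 2, cable 4, cable 13, cable 8.
Chaining downward from cable 1 reaches: cable 14, cable 7, cable 9, cable 2.
Strictly between cable 6 and cable 1 are those in both lists: cable 7, cable 9, cable 2 — 3 elements.

3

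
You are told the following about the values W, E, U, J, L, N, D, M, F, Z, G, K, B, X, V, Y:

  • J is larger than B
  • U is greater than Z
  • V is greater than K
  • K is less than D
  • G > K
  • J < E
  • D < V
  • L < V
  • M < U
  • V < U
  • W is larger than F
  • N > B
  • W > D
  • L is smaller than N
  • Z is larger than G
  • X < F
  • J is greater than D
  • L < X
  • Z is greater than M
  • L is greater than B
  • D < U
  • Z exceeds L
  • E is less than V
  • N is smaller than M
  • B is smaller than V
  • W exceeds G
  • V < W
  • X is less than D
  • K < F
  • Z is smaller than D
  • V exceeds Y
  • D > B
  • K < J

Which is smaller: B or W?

Link the given pairs in sequence: B < L; L < N; N < M; M < Z; Z < D; D < J; J < E; E < V; V < W.
Together: B < L < N < M < Z < D < J < E < V < W.
So B < W; B is the smaller of the two.

B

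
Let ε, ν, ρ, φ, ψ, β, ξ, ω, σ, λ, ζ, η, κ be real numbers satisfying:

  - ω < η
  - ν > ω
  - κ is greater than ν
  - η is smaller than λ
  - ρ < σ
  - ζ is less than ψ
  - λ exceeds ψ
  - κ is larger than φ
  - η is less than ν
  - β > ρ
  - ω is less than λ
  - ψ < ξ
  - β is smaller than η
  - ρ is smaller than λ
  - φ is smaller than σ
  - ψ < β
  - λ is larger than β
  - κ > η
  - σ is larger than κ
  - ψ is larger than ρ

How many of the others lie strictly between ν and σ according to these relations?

The relations place ν below σ. An element lies strictly between them when it is forced above ν and also forced below σ.
Above ν: {κ}. Below σ: {ζ, ρ, ψ, φ, β, ω, η, κ}.
Intersection: {κ} — 1.

1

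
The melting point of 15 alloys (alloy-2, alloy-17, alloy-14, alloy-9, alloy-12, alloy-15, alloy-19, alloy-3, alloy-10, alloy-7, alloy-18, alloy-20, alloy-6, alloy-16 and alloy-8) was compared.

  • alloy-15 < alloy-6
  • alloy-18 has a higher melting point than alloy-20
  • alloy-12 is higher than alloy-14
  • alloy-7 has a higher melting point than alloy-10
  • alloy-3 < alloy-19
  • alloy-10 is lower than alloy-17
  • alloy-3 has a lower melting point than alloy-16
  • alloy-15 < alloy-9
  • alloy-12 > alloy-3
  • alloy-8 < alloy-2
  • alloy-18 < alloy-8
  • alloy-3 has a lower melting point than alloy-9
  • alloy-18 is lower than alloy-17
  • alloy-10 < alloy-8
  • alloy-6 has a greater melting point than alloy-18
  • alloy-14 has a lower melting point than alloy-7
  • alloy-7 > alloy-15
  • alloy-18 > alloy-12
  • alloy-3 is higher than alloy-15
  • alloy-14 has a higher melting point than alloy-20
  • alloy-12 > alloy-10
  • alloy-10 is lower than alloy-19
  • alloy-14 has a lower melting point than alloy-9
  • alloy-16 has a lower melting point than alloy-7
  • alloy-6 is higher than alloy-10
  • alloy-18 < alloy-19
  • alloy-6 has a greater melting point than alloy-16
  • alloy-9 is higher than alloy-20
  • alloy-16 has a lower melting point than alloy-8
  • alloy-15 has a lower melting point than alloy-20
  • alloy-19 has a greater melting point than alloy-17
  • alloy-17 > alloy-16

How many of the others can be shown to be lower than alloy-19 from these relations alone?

9

Directly below alloy-19: alloy-3, alloy-10, alloy-18, alloy-17.
One step further: alloy-15, alloy-20, alloy-12, alloy-16 (8 so far).
One step further: alloy-14 (9 so far).
No other element is forced below alloy-19 by the given relations, so the count is 9.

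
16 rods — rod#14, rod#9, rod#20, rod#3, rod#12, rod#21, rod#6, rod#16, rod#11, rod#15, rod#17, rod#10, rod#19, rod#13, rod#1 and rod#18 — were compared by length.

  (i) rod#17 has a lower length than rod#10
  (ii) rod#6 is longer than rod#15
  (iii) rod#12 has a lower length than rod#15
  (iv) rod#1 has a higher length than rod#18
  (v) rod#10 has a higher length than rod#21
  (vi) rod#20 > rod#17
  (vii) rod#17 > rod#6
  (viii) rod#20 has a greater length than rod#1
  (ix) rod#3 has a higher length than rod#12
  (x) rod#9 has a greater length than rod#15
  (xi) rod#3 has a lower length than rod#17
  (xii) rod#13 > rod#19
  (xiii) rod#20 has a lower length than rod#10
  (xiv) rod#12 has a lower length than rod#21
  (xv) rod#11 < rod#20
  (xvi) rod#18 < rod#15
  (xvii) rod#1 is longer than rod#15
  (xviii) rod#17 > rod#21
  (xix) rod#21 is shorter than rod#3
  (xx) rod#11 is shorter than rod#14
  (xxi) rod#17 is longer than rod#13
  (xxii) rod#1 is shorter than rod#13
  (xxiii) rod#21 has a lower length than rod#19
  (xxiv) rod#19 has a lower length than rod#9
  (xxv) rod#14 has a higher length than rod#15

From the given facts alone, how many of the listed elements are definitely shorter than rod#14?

4

Directly below rod#14: rod#15, rod#11.
One step further: rod#12, rod#18 (4 so far).
Nothing else is reachable below rod#14; 4 in all.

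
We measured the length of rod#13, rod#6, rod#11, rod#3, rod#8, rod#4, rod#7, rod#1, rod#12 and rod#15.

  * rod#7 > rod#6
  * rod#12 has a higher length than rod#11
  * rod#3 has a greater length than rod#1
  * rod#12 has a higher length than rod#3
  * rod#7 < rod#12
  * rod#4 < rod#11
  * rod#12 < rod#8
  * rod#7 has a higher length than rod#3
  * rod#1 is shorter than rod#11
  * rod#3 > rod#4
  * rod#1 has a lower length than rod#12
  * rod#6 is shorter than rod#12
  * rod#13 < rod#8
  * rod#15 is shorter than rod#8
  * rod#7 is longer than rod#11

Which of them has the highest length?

rod#8

Chaining downward from rod#8: directly below it, rod#13, rod#15, rod#12; then rod#1, rod#11, rod#6, rod#3, rod#7; then rod#4.
That covers every other element, and nothing is given above rod#8, so rod#8 is the highest length.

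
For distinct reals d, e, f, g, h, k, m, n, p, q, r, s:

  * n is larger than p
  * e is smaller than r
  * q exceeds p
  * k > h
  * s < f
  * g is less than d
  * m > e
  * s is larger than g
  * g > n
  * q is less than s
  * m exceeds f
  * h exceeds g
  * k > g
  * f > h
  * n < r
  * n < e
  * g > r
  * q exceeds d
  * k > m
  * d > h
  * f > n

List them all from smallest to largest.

Each adjacent pair is fixed by a given relation: p < n; n < e; e < r; r < g; g < h; h < d; d < q; q < s; s < f; f < m; m < k. Chaining them end to end gives the full order.

p < n < e < r < g < h < d < q < s < f < m < k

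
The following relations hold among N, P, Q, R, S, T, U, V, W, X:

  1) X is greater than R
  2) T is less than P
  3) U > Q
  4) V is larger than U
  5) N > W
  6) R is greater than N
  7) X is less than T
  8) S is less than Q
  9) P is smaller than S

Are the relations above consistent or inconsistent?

consistent

The single ordering W < N < R < X < T < P < S < Q < U < V satisfies every listed relation, so no contradiction arises.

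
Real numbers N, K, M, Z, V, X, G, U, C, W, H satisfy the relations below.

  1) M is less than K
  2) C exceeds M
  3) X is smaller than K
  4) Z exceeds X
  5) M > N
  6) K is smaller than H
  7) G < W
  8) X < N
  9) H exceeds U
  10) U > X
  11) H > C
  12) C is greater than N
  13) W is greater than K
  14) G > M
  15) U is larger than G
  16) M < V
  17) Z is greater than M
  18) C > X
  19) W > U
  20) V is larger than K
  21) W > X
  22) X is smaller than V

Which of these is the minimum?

X

Chaining upward from X: directly above it, N, C, U, K, W, V, Z; then M, H; then G.
That covers every other element, and nothing is given below X, so X is the minimum.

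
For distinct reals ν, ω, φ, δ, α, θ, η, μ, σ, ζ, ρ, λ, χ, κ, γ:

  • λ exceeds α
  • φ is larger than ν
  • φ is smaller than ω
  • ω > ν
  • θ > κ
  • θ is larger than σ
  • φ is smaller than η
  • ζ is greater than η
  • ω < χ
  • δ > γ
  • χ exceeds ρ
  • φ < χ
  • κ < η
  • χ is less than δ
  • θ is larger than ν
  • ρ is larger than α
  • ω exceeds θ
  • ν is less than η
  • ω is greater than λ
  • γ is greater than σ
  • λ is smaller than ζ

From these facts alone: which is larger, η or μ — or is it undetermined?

undetermined

Following every chain through μ: nothing is chained to μ.
η is not reached, and no chain runs the other way from η to μ.
So the given relations leave the order of μ and η undetermined.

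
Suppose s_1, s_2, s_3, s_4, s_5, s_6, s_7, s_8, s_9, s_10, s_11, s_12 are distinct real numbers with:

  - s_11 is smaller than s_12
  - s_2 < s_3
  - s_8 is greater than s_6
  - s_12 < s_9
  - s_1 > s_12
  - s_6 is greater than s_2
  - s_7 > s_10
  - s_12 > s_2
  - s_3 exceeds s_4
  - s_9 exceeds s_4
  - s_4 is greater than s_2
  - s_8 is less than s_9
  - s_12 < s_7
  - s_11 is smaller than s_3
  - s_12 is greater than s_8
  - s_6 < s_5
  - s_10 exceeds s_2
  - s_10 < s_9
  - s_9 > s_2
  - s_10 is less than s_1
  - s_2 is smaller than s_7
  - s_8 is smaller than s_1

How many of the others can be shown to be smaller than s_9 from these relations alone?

7

Directly below s_9: s_2, s_10, s_4, s_8, s_12.
One step further: s_6, s_11 (7 so far).
No other element is forced below s_9 by the given relations, so the count is 7.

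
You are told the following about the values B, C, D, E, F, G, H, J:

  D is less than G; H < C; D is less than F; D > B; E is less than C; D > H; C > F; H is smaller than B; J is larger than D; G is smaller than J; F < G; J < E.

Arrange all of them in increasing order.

H < B < D < F < G < J < E < C

Nothing is placed below H, so it is least; from there H < B; B < D; D < F; F < G; G < J; J < E; E < C, each given directly.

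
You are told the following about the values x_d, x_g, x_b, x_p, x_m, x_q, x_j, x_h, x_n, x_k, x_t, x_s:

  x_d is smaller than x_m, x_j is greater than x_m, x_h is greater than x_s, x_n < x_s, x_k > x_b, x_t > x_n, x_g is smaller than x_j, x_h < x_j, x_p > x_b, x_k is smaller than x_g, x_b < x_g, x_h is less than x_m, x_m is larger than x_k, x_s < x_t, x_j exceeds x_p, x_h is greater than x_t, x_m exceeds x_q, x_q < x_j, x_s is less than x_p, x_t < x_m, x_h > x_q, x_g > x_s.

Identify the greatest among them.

x_j

x_n is not greatest since x_n < x_t; x_s is not greatest since x_s < x_p; x_t is not greatest since x_t < x_h; x_b is not greatest since x_b < x_g; x_q is not greatest since x_q < x_h; x_h is not greatest since x_h < x_m; x_k is not greatest since x_k < x_g; x_g is not greatest since x_g < x_j; x_d is not greatest since x_d < x_m; x_p is not greatest since x_p < x_j; x_m is not greatest since x_m < x_j.
Only x_j has nothing above it, so x_j is the greatest.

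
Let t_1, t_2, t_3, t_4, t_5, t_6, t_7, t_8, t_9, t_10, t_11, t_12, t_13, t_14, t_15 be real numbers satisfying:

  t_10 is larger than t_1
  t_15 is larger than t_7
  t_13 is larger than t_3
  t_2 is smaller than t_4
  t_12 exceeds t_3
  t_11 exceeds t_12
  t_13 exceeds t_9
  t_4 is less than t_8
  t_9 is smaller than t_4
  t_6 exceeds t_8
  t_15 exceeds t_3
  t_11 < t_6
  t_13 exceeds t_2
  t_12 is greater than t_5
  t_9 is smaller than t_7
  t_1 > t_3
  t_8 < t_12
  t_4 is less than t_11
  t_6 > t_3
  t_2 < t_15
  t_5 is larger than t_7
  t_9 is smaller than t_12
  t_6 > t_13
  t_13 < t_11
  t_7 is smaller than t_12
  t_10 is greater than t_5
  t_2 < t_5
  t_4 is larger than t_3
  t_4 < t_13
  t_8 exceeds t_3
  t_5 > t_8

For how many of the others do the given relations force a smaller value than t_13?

4

The elements the relations force below t_13 are t_3, t_9, t_2, t_4 — no chain reaches any other.
That is 4.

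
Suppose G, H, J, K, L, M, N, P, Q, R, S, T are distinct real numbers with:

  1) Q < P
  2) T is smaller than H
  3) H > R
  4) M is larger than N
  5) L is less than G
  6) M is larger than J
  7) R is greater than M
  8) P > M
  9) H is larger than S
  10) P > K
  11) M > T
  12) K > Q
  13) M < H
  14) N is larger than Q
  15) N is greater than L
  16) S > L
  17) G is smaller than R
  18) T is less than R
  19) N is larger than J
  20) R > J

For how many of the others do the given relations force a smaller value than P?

7

From P the given relations immediately reach Q, M, K.
From those, J, T, N — 6 in total.
From those, L — 7 in total.
Nothing else is reachable below P; 7 in all.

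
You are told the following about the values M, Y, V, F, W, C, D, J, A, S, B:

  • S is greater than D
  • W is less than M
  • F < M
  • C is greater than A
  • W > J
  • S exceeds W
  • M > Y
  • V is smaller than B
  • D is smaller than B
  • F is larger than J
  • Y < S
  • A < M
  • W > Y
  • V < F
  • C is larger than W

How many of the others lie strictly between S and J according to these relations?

The relations place J below S. An element lies strictly between them when it is forced above J and also forced below S.
Above J: {W, F, C, M}. Below S: {Y, W, D}.
Intersection: {W} — 1.

1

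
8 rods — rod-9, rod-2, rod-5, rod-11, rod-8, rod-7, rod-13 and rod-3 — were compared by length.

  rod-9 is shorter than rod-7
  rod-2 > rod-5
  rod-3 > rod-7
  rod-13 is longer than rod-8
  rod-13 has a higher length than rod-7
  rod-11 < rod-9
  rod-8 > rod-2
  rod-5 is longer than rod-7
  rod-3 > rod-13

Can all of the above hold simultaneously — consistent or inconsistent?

The single ordering rod-11 < rod-9 < rod-7 < rod-5 < rod-2 < rod-8 < rod-13 < rod-3 satisfies every listed relation, so no contradiction arises.

consistent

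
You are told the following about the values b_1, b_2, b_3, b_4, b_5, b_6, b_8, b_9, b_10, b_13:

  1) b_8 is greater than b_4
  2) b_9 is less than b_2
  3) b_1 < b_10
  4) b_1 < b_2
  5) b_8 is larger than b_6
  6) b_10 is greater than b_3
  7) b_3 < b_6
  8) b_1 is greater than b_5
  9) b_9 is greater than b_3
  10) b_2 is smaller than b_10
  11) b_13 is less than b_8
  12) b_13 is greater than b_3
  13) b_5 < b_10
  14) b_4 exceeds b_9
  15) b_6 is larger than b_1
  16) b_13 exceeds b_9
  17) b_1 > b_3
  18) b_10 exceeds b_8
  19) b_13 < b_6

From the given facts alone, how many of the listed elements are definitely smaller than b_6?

Directly below b_6: b_3, b_13, b_1.
One step further: b_9, b_5 (5 so far).
Nothing else is reachable below b_6; 5 in all.

5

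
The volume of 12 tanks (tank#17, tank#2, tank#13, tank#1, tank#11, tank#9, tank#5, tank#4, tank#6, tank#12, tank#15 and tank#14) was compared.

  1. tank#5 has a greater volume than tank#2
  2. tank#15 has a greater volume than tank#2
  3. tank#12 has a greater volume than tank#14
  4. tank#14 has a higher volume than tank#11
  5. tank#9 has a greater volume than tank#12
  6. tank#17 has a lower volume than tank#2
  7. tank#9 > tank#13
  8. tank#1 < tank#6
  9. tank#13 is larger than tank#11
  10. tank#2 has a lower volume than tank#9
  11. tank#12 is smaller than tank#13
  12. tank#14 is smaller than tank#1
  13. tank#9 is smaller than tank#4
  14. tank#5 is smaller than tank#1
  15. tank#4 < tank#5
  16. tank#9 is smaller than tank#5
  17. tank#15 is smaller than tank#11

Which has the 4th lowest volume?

The consecutive relations fix a unique order: tank#17 < tank#2 < tank#15 < tank#11 < tank#14 < tank#12 < tank#13 < tank#9 < tank#4 < tank#5 < tank#1 < tank#6.
Counting 4 from the smallest end gives tank#11.

tank#11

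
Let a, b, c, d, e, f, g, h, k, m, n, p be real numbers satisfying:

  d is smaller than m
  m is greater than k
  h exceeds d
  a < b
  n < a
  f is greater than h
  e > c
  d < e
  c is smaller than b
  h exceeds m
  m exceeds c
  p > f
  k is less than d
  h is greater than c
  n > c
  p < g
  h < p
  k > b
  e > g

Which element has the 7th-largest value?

Piecing the relations together gives one ordering: c < n < a < b < k < d < m < h < f < p < g < e.
The 7th largest is d.

d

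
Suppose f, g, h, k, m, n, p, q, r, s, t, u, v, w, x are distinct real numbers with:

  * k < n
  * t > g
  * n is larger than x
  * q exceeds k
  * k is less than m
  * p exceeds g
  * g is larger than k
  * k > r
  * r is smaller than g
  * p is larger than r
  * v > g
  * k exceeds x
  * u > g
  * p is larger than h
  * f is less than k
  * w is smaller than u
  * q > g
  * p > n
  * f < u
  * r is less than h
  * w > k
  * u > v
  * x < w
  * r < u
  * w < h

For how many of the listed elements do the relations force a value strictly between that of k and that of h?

Chaining upward from k reaches: n, g, w, q, p, t, v, u, m.
Chaining downward from h reaches: r, f, x, w.
Strictly between k and h are those in both lists: w — 1 element.

1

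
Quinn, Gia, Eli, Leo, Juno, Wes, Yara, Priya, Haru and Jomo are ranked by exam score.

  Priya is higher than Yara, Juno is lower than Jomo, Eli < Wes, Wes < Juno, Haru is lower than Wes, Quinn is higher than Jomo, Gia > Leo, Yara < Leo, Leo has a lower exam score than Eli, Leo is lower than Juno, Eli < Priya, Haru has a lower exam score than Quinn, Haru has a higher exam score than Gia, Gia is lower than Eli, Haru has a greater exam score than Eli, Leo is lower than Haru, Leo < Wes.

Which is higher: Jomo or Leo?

Link the given pairs in sequence: Leo < Gia; Gia < Eli; Eli < Haru; Haru < Wes; Wes < Juno; Juno < Jomo.
Chaining these gives Leo < Gia < Eli < Haru < Wes < Juno < Jomo.
So Leo < Jomo; Jomo is the higher of the two.

Jomo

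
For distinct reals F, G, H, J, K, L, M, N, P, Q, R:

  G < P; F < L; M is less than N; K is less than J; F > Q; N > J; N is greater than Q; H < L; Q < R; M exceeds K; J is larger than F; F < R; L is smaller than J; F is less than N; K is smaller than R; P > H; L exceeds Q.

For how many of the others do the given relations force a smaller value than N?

7

Directly below N: Q, F, M, J.
One step further: K, L (6 so far).
One step further: H (7 so far).
No other element is forced below N by the given relations, so the count is 7.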